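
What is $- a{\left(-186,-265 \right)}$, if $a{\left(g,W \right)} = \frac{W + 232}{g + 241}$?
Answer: $\frac{3}{5} \approx 0.6$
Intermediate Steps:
$a{\left(g,W \right)} = \frac{232 + W}{241 + g}$
$- a{\left(-186,-265 \right)} = - \frac{232 - 265}{241 - 186} = - \frac{-33}{55} = \left(-1\right) \left(- \frac{3}{5}\right) = \frac{3}{5}$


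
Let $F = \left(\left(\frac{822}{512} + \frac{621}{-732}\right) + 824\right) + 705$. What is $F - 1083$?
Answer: $\frac{6976559}{15616} \approx 446.76$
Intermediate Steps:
$F = \frac{23888687}{15616}$ ($F = \left(\left(822 \cdot \frac{1}{512} + 621 \left(- \frac{1}{732}\right)\right) + 824\right) + 705 = \left(\left(\frac{411}{256} - \frac{207}{244}\right) + 824\right) + 705 = \left(\frac{11823}{15616} + 824\right) + 705 = \frac{12879407}{15616} + 705 = \frac{23888687}{15616} \approx 1529.8$)
$F - 1083 = \frac{23888687}{15616} - 1083 = \frac{6976559}{15616}$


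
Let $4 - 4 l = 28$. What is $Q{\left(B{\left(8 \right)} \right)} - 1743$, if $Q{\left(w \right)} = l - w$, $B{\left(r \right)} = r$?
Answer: $-1757$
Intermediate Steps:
$l = -6$ ($l = 1 - 7 = -6$)
$Q{\left(w \right)} = -6 - w$
$Q{\left(B{\left(8 \right)} \right)} - 1743 = \left(-6 - 8\right) - 1743 = -14 - 1743 = -1757$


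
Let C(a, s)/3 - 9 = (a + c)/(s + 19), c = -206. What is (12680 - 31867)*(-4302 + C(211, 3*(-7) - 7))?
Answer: 246169210/3 ≈ 8.2056e+7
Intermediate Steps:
C(a, s) = 27 + 3*(-206 + a)/(19 + s) (C(a, s) = 27 + 3*((a - 206)/(s + 19)) = 27 + 3*((-206 + a)/(19 + s)) = 27 + 3*(-206 + a)/(19 + s))
(12680 - 31867)*(-4302 + C(211, 3*(-7) - 7)) = (12680 - 31867)*(-4302 + 3*(-35 + 211 + 9*(3*(-7) - 7))/(19 + (3*(-7) - 7))) = -19187*(-4302 + 3*(-35 + 211 + 9*(-21 - 7))/(19 + (-21 - 7))) = -19187*(-4302 + 3*(-35 + 211 + 9*(-28))/(19 - 28)) = -19187*(-4302 + 3*(-35 + 211 - 252)/(-9)) = -19187*(-4302 + 3*(-⅑)*(-76)) = -19187*(-4302 + 76/3) = -19187*(-12830/3) = 246169210/3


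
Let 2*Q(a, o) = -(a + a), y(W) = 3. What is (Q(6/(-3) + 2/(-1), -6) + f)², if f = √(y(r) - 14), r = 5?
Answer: (4 + I*√11)² ≈ 5.0 + 26.533*I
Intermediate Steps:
Q(a, o) = -a (Q(a, o) = (-(a + a))/2 = (-2*a)/2 = -a)
f = I*√11 (f = √(3 - 14) = √(-11) = I*√11 ≈ 3.3166*I)
(Q(6/(-3) + 2/(-1), -6) + f)² = (-(6/(-3) + 2/(-1)) + I*√11)² = (-(6*(-⅓) + 2*(-1)) + I*√11)² = (-(-2 - 2) + I*√11)² = (-1*(-4) + I*√11)² = (4 + I*√11)²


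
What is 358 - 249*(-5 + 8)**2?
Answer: -1883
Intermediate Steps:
358 - 249*(-5 + 8)**2 = 358 - 249*3**2 = 358 - 249*9 = 358 - 2241 = -1883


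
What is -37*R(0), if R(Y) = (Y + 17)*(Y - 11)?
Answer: 6919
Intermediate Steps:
R(Y) = (-11 + Y)*(17 + Y) (R(Y) = (17 + Y)*(-11 + Y) = (-11 + Y)*(17 + Y))
-37*R(0) = -37*(-187 + 0² + 6*0) = -37*(-187 + 0 + 0) = -37*(-187) = 6919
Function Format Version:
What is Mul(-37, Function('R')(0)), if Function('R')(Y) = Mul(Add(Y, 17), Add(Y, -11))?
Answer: 6919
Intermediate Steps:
Function('R')(Y) = Mul(Add(-11, Y), Add(17, Y)) (Function('R')(Y) = Mul(Add(17, Y), Add(-11, Y)) = Mul(Add(-11, Y), Add(17, Y)))
Mul(-37, Function('R')(0)) = Mul(-37, Add(-187, Pow(0, 2), Mul(6, 0))) = Mul(-37, Add(-187, 0, 0)) = Mul(-37, -187) = 6919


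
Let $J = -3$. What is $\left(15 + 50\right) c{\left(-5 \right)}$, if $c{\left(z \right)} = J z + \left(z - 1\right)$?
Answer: $585$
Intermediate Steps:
$c{\left(z \right)} = -1 - 2 z$ ($c{\left(z \right)} = - 3 z + \left(z - 1\right) = - 3 z + \left(-1 + z\right) = -1 - 2 z$)
$\left(15 + 50\right) c{\left(-5 \right)} = \left(15 + 50\right) \left(-1 - -10\right) = 65 \left(-1 + 10\right) = 65 \cdot 9 = 585$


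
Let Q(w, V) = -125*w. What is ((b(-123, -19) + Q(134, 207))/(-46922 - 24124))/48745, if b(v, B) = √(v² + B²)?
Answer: 1675/346313727 - √15490/3463137270 ≈ 4.8007e-6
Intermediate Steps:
b(v, B) = √(B² + v²)
((b(-123, -19) + Q(134, 207))/(-46922 - 24124))/48745 = ((√((-19)² + (-123)²) - 125*134)/(-46922 - 24124))/48745 = ((√(361 + 15129) - 16750)/(-71046))*(1/48745) = ((√15490 - 16750)*(-1/71046))*(1/48745) = ((-16750 + √15490)*(-1/71046))*(1/48745) = (8375/35523 - √15490/71046)*(1/48745) = 1675/346313727 - √15490/3463137270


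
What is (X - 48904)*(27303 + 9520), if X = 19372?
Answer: -1087456836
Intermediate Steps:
(X - 48904)*(27303 + 9520) = (19372 - 48904)*(27303 + 9520) = -29532*36823 = -1087456836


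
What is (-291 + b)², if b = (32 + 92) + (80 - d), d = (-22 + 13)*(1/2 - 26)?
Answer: 400689/4 ≈ 1.0017e+5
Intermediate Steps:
d = 459/2 (d = -9*(½ - 26) = -9*(-51/2) = 459/2 ≈ 229.50)
b = -51/2 (b = (32 + 92) + (80 - 1*459/2) = 124 + (80 - 459/2) = 124 - 299/2 = -51/2 ≈ -25.500)
(-291 + b)² = (-291 - 51/2)² = (-633/2)² = 400689/4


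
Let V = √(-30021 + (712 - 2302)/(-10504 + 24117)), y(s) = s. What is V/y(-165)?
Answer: -I*√618147367091/748715 ≈ -1.0501*I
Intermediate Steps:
V = 3*I*√618147367091/13613 (V = √(-30021 - 1590/13613) = √(-408677463/13613) = 3*I*√618147367091/13613 ≈ 173.27*I)
V/y(-165) = (3*I*√618147367091/13613)/(-165) = (3*I*√618147367091/13613)*(-1/165) = -I*√618147367091/748715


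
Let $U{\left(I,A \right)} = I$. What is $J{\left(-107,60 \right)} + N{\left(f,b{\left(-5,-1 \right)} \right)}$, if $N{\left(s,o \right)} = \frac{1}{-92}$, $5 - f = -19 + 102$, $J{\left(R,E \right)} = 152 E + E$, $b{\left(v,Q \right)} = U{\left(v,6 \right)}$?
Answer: $\frac{844559}{92} \approx 9180.0$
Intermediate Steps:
$b{\left(v,Q \right)} = v$
$J{\left(R,E \right)} = 153 E$
$f = -78$ ($f = 5 - \left(-19 + 102\right) = 5 - 83 = -78$)
$N{\left(s,o \right)} = - \frac{1}{92}$
$J{\left(-107,60 \right)} + N{\left(f,b{\left(-5,-1 \right)} \right)} = 153 \cdot 60 - \frac{1}{92} = 9180 - \frac{1}{92} = \frac{844559}{92}$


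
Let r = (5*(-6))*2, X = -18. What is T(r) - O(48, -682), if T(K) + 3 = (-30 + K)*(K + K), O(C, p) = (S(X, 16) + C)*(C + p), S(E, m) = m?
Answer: 51373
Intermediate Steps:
O(C, p) = (16 + C)*(C + p)
r = -60 (r = -30*2 = -60)
T(K) = -3 + 2*K*(-30 + K) (T(K) = -3 + (-30 + K)*(K + K) = -3 + (-30 + K)*(2*K) = -3 + 2*K*(-30 + K))
T(r) - O(48, -682) = (-3 - 60*(-60) + 2*(-60)²) - (48² + 16*48 + 16*(-682) + 48*(-682)) = (-3 + 3600 + 2*3600) - (2304 + 768 - 10912 - 32736) = (-3 + 3600 + 7200) - 1*(-40576) = 10797 + 40576 = 51373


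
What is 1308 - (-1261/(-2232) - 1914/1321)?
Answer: 3859207643/2948472 ≈ 1308.9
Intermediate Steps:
1308 - (-1261/(-2232) - 1914/1321) = 1308 - (-1261*(-1/2232) - 1914*1/1321) = 1308 - (1261/2232 - 1914/1321) = 1308 - 1*(-2606267/2948472) = 1308 + 2606267/2948472 = 3859207643/2948472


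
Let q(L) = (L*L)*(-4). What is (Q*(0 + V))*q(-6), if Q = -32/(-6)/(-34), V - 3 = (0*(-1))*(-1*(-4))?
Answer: 1152/17 ≈ 67.765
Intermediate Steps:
q(L) = -4*L² (q(L) = L²*(-4) = -4*L²)
V = 3 (V = 3 + (0*(-1))*(-1*(-4)) = 3 + 0*4 = 3 + 0 = 3)
Q = -8/51 (Q = -32*(-⅙)*(-1/34) = (16/3)*(-1/34) = -8/51 ≈ -0.15686)
(Q*(0 + V))*q(-6) = (-8*(0 + 3)/51)*(-4*(-6)²) = (-8/51*3)*(-4*36) = -8/17*(-144) = 1152/17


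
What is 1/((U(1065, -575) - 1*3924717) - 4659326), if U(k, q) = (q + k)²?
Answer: -1/8343943 ≈ -1.1985e-7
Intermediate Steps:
U(k, q) = (k + q)²
1/((U(1065, -575) - 1*3924717) - 4659326) = 1/(((1065 - 575)² - 1*3924717) - 4659326) = 1/((490² - 3924717) - 4659326) = 1/((240100 - 3924717) - 4659326) = 1/(-3684617 - 4659326) = 1/(-8343943) = -1/8343943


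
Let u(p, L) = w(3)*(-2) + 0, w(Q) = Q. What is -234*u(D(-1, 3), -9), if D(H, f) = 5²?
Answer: 1404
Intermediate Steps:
D(H, f) = 25
u(p, L) = -6 (u(p, L) = 3*(-2) + 0 = -6 + 0 = -6)
-234*u(D(-1, 3), -9) = -234*(-6) = 1404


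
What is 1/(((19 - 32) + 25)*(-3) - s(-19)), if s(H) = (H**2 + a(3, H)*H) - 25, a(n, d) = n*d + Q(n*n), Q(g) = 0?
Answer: -1/1455 ≈ -0.00068729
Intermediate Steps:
a(n, d) = d*n (a(n, d) = n*d + 0 = d*n + 0 = d*n)
s(H) = -25 + 4*H**2 (s(H) = (H**2 + (H*3)*H) - 25 = (H**2 + (3*H)*H) - 25 = (H**2 + 3*H**2) - 25 = 4*H**2 - 25 = -25 + 4*H**2)
1/(((19 - 32) + 25)*(-3) - s(-19)) = 1/(((19 - 32) + 25)*(-3) - (-25 + 4*(-19)**2)) = 1/((-13 + 25)*(-3) - (-25 + 4*361)) = 1/(12*(-3) - (-25 + 1444)) = 1/(-36 - 1*1419) = 1/(-36 - 1419) = 1/(-1455) = -1/1455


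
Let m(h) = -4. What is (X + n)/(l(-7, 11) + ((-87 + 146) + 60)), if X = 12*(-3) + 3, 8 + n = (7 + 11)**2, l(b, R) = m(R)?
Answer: 283/115 ≈ 2.4609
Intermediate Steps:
l(b, R) = -4
n = 316 (n = -8 + (7 + 11)**2 = -8 + 18**2 = -8 + 324 = 316)
X = -33 (X = -36 + 3 = -33)
(X + n)/(l(-7, 11) + ((-87 + 146) + 60)) = (-33 + 316)/(-4 + ((-87 + 146) + 60)) = 283/(-4 + (59 + 60)) = 283/(-4 + 119) = 283/115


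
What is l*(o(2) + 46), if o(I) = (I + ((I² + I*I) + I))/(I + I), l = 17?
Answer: 833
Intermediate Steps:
o(I) = (2*I + 2*I²)/(2*I) (o(I) = (I + ((I² + I²) + I))/((2*I)) = (I + (2*I² + I))*(1/(2*I)) = (I + (I + 2*I²))*(1/(2*I)) = (2*I + 2*I²)*(1/(2*I)) = (2*I + 2*I²)/(2*I))
l*(o(2) + 46) = 17*((1 + 2) + 46) = 17*(3 + 46) = 17*49 = 833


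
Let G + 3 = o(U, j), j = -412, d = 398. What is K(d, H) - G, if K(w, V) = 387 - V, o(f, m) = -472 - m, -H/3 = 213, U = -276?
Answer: 1089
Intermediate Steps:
H = -639 (H = -3*213 = -639)
G = -63 (G = -3 + (-472 - 1*(-412)) = -3 + (-472 + 412) = -3 - 60 = -63)
K(d, H) - G = (387 - 1*(-639)) - 1*(-63) = (387 + 639) + 63 = 1026 + 63 = 1089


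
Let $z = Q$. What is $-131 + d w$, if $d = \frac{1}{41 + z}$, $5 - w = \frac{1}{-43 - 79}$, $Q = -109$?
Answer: $- \frac{1087387}{8296} \approx -131.07$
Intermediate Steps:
$z = -109$
$w = \frac{611}{122}$ ($w = 5 - \frac{1}{-43 - 79} = 5 - \frac{1}{-122} = 5 - - \frac{1}{122} = 5 + \frac{1}{122} = \frac{611}{122} \approx 5.0082$)
$d = - \frac{1}{68}$ ($d = \frac{1}{41 - 109} = \frac{1}{-68} = - \frac{1}{68} \approx -0.014706$)
$-131 + d w = -131 - \frac{611}{8296} = - \frac{1087387}{8296}$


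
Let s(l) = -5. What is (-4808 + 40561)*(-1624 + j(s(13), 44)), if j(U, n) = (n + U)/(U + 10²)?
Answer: -5514578473/95 ≈ -5.8048e+7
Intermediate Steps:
j(U, n) = (U + n)/(100 + U) (j(U, n) = (U + n)/(U + 100) = (U + n)/(100 + U))
(-4808 + 40561)*(-1624 + j(s(13), 44)) = (-4808 + 40561)*(-1624 + (-5 + 44)/(100 - 5)) = 35753*(-1624 + 39/95) = 35753*(-154241/95) = -5514578473/95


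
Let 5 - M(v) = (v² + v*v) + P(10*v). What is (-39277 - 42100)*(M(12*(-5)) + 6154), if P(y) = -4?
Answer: 84387949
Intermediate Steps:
M(v) = 9 - 2*v² (M(v) = 5 - ((v² + v*v) - 4) = 5 - ((v² + v²) - 4) = 5 - (2*v² - 4) = 5 - (-4 + 2*v²) = 5 + (4 - 2*v²) = 9 - 2*v²)
(-39277 - 42100)*(M(12*(-5)) + 6154) = (-39277 - 42100)*((9 - 2*(12*(-5))²) + 6154) = -81377*((9 - 2*(-60)²) + 6154) = -81377*((9 - 2*3600) + 6154) = -81377*((9 - 7200) + 6154) = -81377*(-7191 + 6154) = -81377*(-1037) = 84387949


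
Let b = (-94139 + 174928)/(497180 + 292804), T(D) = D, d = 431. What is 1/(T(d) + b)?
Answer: 789984/340563893 ≈ 0.0023196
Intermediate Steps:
b = 80789/789984 ≈ 0.10227
1/(T(d) + b) = 1/(431 + 80789/789984) = 1/(340563893/789984) = 789984/340563893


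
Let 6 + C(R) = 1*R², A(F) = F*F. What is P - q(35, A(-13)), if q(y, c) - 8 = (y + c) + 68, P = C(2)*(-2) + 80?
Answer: -196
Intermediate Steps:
A(F) = F²
C(R) = -6 + R² (C(R) = -6 + 1*R² = -6 + R²)
P = 84 (P = (-6 + 2²)*(-2) + 80 = (-6 + 4)*(-2) + 80 = -2*(-2) + 80 = 4 + 80 = 84)
q(y, c) = 76 + c + y (q(y, c) = 8 + ((y + c) + 68) = 8 + ((c + y) + 68) = 8 + (68 + c + y) = 76 + c + y)
P - q(35, A(-13)) = 84 - (76 + (-13)² + 35) = 84 - (76 + 169 + 35) = 84 - 1*280 = 84 - 280 = -196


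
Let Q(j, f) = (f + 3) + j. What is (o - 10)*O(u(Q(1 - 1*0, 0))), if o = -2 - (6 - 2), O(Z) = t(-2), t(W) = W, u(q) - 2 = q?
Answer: 32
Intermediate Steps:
Q(j, f) = 3 + f + j (Q(j, f) = (3 + f) + j = 3 + f + j)
u(q) = 2 + q
O(Z) = -2
o = -6 (o = -2 - 1*4 = -2 - 4 = -6)
(o - 10)*O(u(Q(1 - 1*0, 0))) = (-6 - 10)*(-2) = -16*(-2) = 32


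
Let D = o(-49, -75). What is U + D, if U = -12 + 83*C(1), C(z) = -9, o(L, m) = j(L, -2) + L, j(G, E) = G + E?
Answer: -859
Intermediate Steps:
j(G, E) = E + G
o(L, m) = -2 + 2*L (o(L, m) = (-2 + L) + L = -2 + 2*L)
D = -100 (D = -2 + 2*(-49) = -2 - 98 = -100)
U = -759 (U = -12 + 83*(-9) = -12 - 747 = -759)
U + D = -759 - 100 = -859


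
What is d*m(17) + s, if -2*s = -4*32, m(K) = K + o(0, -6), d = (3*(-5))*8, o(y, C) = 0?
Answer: -1976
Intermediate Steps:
d = -120 (d = -15*8 = -120)
m(K) = K (m(K) = K + 0 = K)
s = 64 (s = -(-2)*32 = -½*(-128) = 64)
d*m(17) + s = -120*17 + 64 = -2040 + 64 = -1976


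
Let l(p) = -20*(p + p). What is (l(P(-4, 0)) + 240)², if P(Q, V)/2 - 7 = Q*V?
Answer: 102400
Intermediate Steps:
P(Q, V) = 14 + 2*Q*V (P(Q, V) = 14 + 2*(Q*V) = 14 + 2*Q*V)
l(p) = -40*p
(l(P(-4, 0)) + 240)² = (-40*(14 + 2*(-4)*0) + 240)² = (-40*(14 + 0) + 240)² = (-40*14 + 240)² = (-560 + 240)² = (-320)² = 102400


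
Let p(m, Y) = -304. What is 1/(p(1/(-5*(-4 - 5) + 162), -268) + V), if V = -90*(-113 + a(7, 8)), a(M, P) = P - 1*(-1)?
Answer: 1/9056 ≈ 0.00011042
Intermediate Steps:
a(M, P) = 1 + P (a(M, P) = P + 1 = 1 + P)
V = 9360 (V = -90*(-113 + (1 + 8)) = -90*(-113 + 9) = -90*(-104) = 9360)
1/(p(1/(-5*(-4 - 5) + 162), -268) + V) = 1/(-304 + 9360) = 1/9056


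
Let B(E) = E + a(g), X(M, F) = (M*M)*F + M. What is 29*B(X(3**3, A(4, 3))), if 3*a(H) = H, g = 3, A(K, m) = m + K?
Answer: 148799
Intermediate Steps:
A(K, m) = K + m
X(M, F) = M + F*M**2 (X(M, F) = M**2*F + M = F*M**2 + M = M + F*M**2)
a(H) = H/3
B(E) = 1 + E (B(E) = E + (1/3)*3 = E + 1 = 1 + E)
29*B(X(3**3, A(4, 3))) = 29*(1 + 3**3*(1 + (4 + 3)*3**3)) = 29*(1 + 27*(1 + 7*27)) = 29*(1 + 27*(1 + 189)) = 29*(1 + 27*190) = 29*(1 + 5130) = 29*5131 = 148799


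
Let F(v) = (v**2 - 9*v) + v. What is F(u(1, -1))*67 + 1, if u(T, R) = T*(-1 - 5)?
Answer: 5629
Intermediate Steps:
u(T, R) = -6*T (u(T, R) = T*(-6) = -6*T)
F(v) = v**2 - 8*v
F(u(1, -1))*67 + 1 = ((-6*1)*(-8 - 6*1))*67 + 1 = -6*(-8 - 6)*67 + 1 = -6*(-14)*67 + 1 = 84*67 + 1 = 5628 + 1 = 5629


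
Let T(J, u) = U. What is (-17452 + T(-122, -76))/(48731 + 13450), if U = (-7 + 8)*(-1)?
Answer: -17453/62181 ≈ -0.28068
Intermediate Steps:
U = -1 (U = 1*(-1) = -1)
T(J, u) = -1
(-17452 + T(-122, -76))/(48731 + 13450) = (-17452 - 1)/(48731 + 13450) = -17453/62181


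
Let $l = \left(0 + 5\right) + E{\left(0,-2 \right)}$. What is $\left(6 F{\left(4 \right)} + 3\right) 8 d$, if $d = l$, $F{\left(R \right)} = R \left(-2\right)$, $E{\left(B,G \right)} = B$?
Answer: $-1800$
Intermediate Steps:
$F{\left(R \right)} = - 2 R$
$l = 5$ ($l = \left(0 + 5\right) + 0 = 5 + 0 = 5$)
$d = 5$
$\left(6 F{\left(4 \right)} + 3\right) 8 d = \left(6 \left(\left(-2\right) 4\right) + 3\right) 8 \cdot 5 = \left(6 \left(-8\right) + 3\right) 8 \cdot 5 = \left(-48 + 3\right) 8 \cdot 5 = \left(-45\right) 8 \cdot 5 = \left(-360\right) 5 = -1800$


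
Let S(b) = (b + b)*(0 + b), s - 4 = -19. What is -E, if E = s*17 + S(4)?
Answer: 223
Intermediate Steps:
s = -15 (s = 4 - 19 = -15)
S(b) = 2*b² (S(b) = (2*b)*b = 2*b²)
E = -223 (E = -15*17 + 2*4² = -255 + 2*16 = -255 + 32 = -223)
-E = -1*(-223) = 223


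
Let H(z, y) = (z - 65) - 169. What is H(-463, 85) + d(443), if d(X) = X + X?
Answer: 189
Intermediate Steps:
d(X) = 2*X
H(z, y) = -234 + z (H(z, y) = (-65 + z) - 169 = -234 + z)
H(-463, 85) + d(443) = (-234 - 463) + 2*443 = -697 + 886 = 189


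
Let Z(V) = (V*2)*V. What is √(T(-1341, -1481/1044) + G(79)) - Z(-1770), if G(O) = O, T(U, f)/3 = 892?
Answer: -6265800 + √2755 ≈ -6.2657e+6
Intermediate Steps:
Z(V) = 2*V² (Z(V) = (2*V)*V = 2*V²)
T(U, f) = 2676 (T(U, f) = 3*892 = 2676)
√(T(-1341, -1481/1044) + G(79)) - Z(-1770) = √(2676 + 79) - 2*(-1770)² = √2755 - 2*3132900 = √2755 - 1*6265800 = √2755 - 6265800 = -6265800 + √2755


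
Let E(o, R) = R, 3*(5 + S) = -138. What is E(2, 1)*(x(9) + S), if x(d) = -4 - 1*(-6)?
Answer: -49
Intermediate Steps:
S = -51 (S = -5 + (⅓)*(-138) = -5 - 46 = -51)
x(d) = 2 (x(d) = -4 + 6 = 2)
E(2, 1)*(x(9) + S) = 1*(2 - 51) = 1*(-49) = -49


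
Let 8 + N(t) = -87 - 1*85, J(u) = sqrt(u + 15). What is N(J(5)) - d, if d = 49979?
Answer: -50159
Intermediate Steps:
J(u) = sqrt(15 + u)
N(t) = -180 (N(t) = -8 + (-87 - 1*85) = -8 + (-87 - 85) = -8 - 172 = -180)
N(J(5)) - d = -180 - 1*49979 = -180 - 49979 = -50159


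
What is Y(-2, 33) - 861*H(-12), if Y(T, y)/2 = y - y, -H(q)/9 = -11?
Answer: -85239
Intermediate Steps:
H(q) = 99 (H(q) = -9*(-11) = 99)
Y(T, y) = 0 (Y(T, y) = 2*(y - y) = 2*0 = 0)
Y(-2, 33) - 861*H(-12) = 0 - 861*99 = 0 - 85239 = -85239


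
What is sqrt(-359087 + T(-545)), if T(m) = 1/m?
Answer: 4*I*sqrt(6666113545)/545 ≈ 599.24*I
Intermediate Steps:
sqrt(-359087 + T(-545)) = sqrt(-359087 + 1/(-545)) = sqrt(-359087 - 1/545) = sqrt(-195702416/545) = 4*I*sqrt(6666113545)/545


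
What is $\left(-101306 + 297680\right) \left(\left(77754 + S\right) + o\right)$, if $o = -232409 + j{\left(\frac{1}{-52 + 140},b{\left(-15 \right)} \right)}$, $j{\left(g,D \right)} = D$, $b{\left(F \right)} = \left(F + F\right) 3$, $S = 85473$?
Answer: $-13603219728$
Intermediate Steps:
$b{\left(F \right)} = 6 F$ ($b{\left(F \right)} = 2 F 3 = 6 F$)
$o = -232499$ ($o = -232409 + 6 \left(-15\right) = -232409 - 90 = -232499$)
$\left(-101306 + 297680\right) \left(\left(77754 + S\right) + o\right) = \left(-101306 + 297680\right) \left(\left(77754 + 85473\right) - 232499\right) = 196374 \left(163227 - 232499\right) = 196374 \left(-69272\right) = -13603219728$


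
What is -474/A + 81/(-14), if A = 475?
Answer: -45111/6650 ≈ -6.7836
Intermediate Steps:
-474/A + 81/(-14) = -474/475 + 81/(-14) = -474*1/475 + 81*(-1/14) = -474/475 - 81/14 = -45111/6650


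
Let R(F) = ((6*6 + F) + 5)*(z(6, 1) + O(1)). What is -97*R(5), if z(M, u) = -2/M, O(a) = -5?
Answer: 71392/3 ≈ 23797.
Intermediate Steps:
R(F) = -656/3 - 16*F/3 (R(F) = ((6*6 + F) + 5)*(-2/6 - 5) = ((36 + F) + 5)*(-2*1/6 - 5) = (41 + F)*(-1/3 - 5) = (41 + F)*(-16/3) = -656/3 - 16*F/3)
-97*R(5) = -97*(-656/3 - 16/3*5) = -97*(-656/3 - 80/3) = -97*(-736/3) = 71392/3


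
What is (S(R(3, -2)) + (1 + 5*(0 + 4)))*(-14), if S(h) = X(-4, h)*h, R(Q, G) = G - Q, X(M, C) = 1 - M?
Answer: 56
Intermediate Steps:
S(h) = 5*h (S(h) = (1 - 1*(-4))*h = (1 + 4)*h = 5*h)
(S(R(3, -2)) + (1 + 5*(0 + 4)))*(-14) = (5*(-2 - 1*3) + (1 + 5*(0 + 4)))*(-14) = (5*(-2 - 3) + (1 + 5*4))*(-14) = (5*(-5) + (1 + 20))*(-14) = (-25 + 21)*(-14) = -4*(-14) = 56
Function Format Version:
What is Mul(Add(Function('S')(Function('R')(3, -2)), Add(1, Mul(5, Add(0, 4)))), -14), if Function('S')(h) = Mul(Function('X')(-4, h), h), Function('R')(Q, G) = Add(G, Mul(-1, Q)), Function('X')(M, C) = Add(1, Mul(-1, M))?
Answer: 56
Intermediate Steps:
Function('S')(h) = Mul(5, h) (Function('S')(h) = Mul(Add(1, Mul(-1, -4)), h) = Mul(Add(1, 4), h) = Mul(5, h))
Mul(Add(Function('S')(Function('R')(3, -2)), Add(1, Mul(5, Add(0, 4)))), -14) = Mul(Add(Mul(5, Add(-2, Mul(-1, 3))), Add(1, Mul(5, Add(0, 4)))), -14) = Mul(Add(Mul(5, Add(-2, -3)), Add(1, Mul(5, 4))), -14) = Mul(Add(Mul(5, -5), Add(1, 20)), -14) = Mul(Add(-25, 21), -14) = Mul(-4, -14) = 56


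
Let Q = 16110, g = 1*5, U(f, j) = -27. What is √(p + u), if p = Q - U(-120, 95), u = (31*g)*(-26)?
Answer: √12107 ≈ 110.03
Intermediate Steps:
g = 5
u = -4030 (u = (31*5)*(-26) = 155*(-26) = -4030)
p = 16137 (p = 16110 - 1*(-27) = 16110 + 27 = 16137)
√(p + u) = √(16137 - 4030) = √12107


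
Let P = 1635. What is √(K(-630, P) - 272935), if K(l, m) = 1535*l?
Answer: I*√1239985 ≈ 1113.5*I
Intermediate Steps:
√(K(-630, P) - 272935) = √(1535*(-630) - 272935) = √(-967050 - 272935) = √(-1239985) = I*√1239985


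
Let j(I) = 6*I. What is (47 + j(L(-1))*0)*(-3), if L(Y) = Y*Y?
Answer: -141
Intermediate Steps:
L(Y) = Y²
(47 + j(L(-1))*0)*(-3) = (47 + (6*(-1)²)*0)*(-3) = (47 + (6*1)*0)*(-3) = (47 + 6*0)*(-3) = (47 + 0)*(-3) = 47*(-3) = -141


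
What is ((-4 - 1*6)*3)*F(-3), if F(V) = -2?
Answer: 60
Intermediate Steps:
((-4 - 1*6)*3)*F(-3) = ((-4 - 1*6)*3)*(-2) = ((-4 - 6)*3)*(-2) = -10*3*(-2) = -30*(-2) = 60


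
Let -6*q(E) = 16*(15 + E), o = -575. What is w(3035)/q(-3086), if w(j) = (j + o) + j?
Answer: 16485/24568 ≈ 0.67099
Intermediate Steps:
q(E) = -40 - 8*E/3 (q(E) = -8*(15 + E)/3 = -(240 + 16*E)/6 = -40 - 8*E/3)
w(j) = -575 + 2*j (w(j) = (j - 575) + j = (-575 + j) + j = -575 + 2*j)
w(3035)/q(-3086) = (-575 + 2*3035)/(-40 - 8/3*(-3086)) = (-575 + 6070)/(-40 + 24688/3) = 5495/(24568/3) = 5495*(3/24568) = 16485/24568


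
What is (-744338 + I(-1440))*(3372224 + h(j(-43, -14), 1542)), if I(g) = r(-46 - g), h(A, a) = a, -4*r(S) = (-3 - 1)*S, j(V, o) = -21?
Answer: -2506519207104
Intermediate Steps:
r(S) = S (r(S) = -(-3 - 1)*S/4 = -(-1)*S = S)
I(g) = -46 - g
(-744338 + I(-1440))*(3372224 + h(j(-43, -14), 1542)) = (-744338 + (-46 - 1*(-1440)))*(3372224 + 1542) = (-744338 + (-46 + 1440))*3373766 = (-744338 + 1394)*3373766 = -742944*3373766 = -2506519207104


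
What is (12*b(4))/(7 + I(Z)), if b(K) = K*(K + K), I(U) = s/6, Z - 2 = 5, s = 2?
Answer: 576/11 ≈ 52.364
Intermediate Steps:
Z = 7 (Z = 2 + 5 = 7)
I(U) = 1/3 (I(U) = 2/6 = 2*(1/6) = 1/3)
b(K) = 2*K**2 (b(K) = K*(2*K) = 2*K**2)
(12*b(4))/(7 + I(Z)) = (12*(2*4**2))/(7 + 1/3) = (12*(2*16))/(22/3) = (12*32)*(3/22) = 384*(3/22) = 576/11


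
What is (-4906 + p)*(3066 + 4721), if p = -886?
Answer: -45102304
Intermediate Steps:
(-4906 + p)*(3066 + 4721) = (-4906 - 886)*(3066 + 4721) = -5792*7787 = -45102304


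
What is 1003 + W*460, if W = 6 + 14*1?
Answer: 10203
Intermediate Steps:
W = 20 (W = 6 + 14 = 20)
1003 + W*460 = 1003 + 20*460 = 1003 + 9200 = 10203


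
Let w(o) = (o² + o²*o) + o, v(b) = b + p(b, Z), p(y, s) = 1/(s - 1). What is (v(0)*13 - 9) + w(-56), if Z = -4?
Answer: -862738/5 ≈ -1.7255e+5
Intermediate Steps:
p(y, s) = 1/(-1 + s)
v(b) = -⅕ + b (v(b) = b + 1/(-1 - 4) = b + 1/(-5) = b - ⅕ = -⅕ + b)
w(o) = o + o² + o³ (w(o) = (o² + o³) + o = o + o² + o³)
(v(0)*13 - 9) + w(-56) = ((-⅕ + 0)*13 - 9) - 56*(1 - 56 + (-56)²) = (-⅕*13 - 9) - 56*(1 - 56 + 3136) = (-13/5 - 9) - 56*3081 = -58/5 - 172536 = -862738/5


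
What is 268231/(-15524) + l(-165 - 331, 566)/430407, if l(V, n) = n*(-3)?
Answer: -38491619923/2227212756 ≈ -17.282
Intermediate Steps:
l(V, n) = -3*n
268231/(-15524) + l(-165 - 331, 566)/430407 = 268231/(-15524) - 3*566/430407 = 268231*(-1/15524) - 1698*1/430407 = -268231/15524 - 566/143469 = -38491619923/2227212756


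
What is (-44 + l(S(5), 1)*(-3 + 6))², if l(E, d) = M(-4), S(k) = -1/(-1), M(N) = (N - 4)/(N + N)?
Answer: 1681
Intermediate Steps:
M(N) = (-4 + N)/(2*N) (M(N) = (-4 + N)/((2*N)) = (-4 + N)*(1/(2*N)) = (-4 + N)/(2*N))
S(k) = 1 (S(k) = -1*(-1) = 1)
l(E, d) = 1 (l(E, d) = (½)*(-4 - 4)/(-4) = (½)*(-¼)*(-8) = 1)
(-44 + l(S(5), 1)*(-3 + 6))² = (-44 + 1*(-3 + 6))² = (-44 + 1*3)² = (-44 + 3)² = (-41)² = 1681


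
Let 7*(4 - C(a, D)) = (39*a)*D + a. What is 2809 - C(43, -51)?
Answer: -9407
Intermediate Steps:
C(a, D) = 4 - a/7 - 39*D*a/7 (C(a, D) = 4 - ((39*a)*D + a)/7 = 4 - (39*D*a + a)/7 = 4 - (a + 39*D*a)/7 = 4 + (-a/7 - 39*D*a/7) = 4 - a/7 - 39*D*a/7)
2809 - C(43, -51) = 2809 - (4 - ⅐*43 - 39/7*(-51)*43) = 2809 - (4 - 43/7 + 85527/7) = 2809 - 1*12216 = 2809 - 12216 = -9407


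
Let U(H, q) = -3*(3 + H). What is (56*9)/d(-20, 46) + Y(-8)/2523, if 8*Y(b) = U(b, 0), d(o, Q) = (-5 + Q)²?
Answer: 3399317/11309768 ≈ 0.30056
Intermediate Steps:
U(H, q) = -9 - 3*H
Y(b) = -9/8 - 3*b/8 (Y(b) = (-9 - 3*b)/8 = -9/8 - 3*b/8)
(56*9)/d(-20, 46) + Y(-8)/2523 = (56*9)/((-5 + 46)²) + (-9/8 - 3/8*(-8))/2523 = 504/(41²) + (-9/8 + 3)*(1/2523) = 504/1681 + (15/8)*(1/2523) = 504*(1/1681) + 5/6728 = 504/1681 + 5/6728 = 3399317/11309768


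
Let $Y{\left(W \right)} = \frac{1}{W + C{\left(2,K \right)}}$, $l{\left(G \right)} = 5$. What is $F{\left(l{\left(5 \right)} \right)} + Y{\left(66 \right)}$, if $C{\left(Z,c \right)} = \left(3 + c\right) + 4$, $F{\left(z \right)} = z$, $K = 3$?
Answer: $\frac{381}{76} \approx 5.0132$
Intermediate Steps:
$C{\left(Z,c \right)} = 7 + c$
$Y{\left(W \right)} = \frac{1}{10 + W}$ ($Y{\left(W \right)} = \frac{1}{W + \left(7 + 3\right)} = \frac{1}{W + 10} = \frac{1}{10 + W}$)
$F{\left(l{\left(5 \right)} \right)} + Y{\left(66 \right)} = 5 + \frac{1}{10 + 66} = 5 + \frac{1}{76} = \frac{381}{76}$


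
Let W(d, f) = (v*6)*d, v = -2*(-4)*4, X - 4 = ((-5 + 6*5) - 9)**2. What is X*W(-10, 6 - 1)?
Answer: -499200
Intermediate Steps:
X = 260 (X = 4 + ((-5 + 6*5) - 9)**2 = 4 + ((-5 + 30) - 9)**2 = 4 + (25 - 9)**2 = 4 + 16**2 = 4 + 256 = 260)
v = 32 (v = 8*4 = 32)
W(d, f) = 192*d (W(d, f) = (32*6)*d = 192*d)
X*W(-10, 6 - 1) = 260*(192*(-10)) = 260*(-1920) = -499200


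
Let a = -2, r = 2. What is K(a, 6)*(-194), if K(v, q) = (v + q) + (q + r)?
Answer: -2328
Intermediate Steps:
K(v, q) = 2 + v + 2*q (K(v, q) = (v + q) + (q + 2) = (q + v) + (2 + q) = 2 + v + 2*q)
K(a, 6)*(-194) = (2 - 2 + 2*6)*(-194) = (2 - 2 + 12)*(-194) = 12*(-194) = -2328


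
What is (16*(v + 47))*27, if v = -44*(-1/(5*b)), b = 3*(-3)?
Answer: 99408/5 ≈ 19882.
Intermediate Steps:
b = -9
v = -44/45 (v = -44/((-5*(-9))) = -44/45 ≈ -0.97778)
(16*(v + 47))*27 = (16*(-44/45 + 47))*27 = (16*(2071/45))*27 = (33136/45)*27 = 99408/5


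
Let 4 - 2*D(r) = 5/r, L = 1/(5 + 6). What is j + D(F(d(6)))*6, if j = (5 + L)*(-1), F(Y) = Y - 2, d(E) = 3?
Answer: -89/11 ≈ -8.0909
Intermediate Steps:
L = 1/11 ≈ 0.090909
F(Y) = -2 + Y
j = -56/11 (j = (5 + 1/11)*(-1) = (56/11)*(-1) = -56/11 ≈ -5.0909)
D(r) = 2 - 5/(2*r)
j + D(F(d(6)))*6 = -56/11 + (2 - 5/(2*(-2 + 3)))*6 = -56/11 + (2 - 5/2/1)*6 = -56/11 + (2 - 5/2*1)*6 = -56/11 + (2 - 5/2)*6 = -56/11 - ½*6 = -56/11 - 3 = -89/11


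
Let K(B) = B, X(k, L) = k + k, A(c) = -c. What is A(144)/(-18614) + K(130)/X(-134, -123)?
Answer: -595307/1247138 ≈ -0.47734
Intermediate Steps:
X(k, L) = 2*k
A(144)/(-18614) + K(130)/X(-134, -123) = -1*144/(-18614) + 130/((2*(-134))) = -144*(-1/18614) + 130/(-268) = 72/9307 + 130*(-1/268) = 72/9307 - 65/134 = -595307/1247138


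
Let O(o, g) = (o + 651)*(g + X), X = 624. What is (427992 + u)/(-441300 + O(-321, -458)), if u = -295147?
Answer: -26569/77304 ≈ -0.34370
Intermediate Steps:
O(o, g) = (624 + g)*(651 + o) (O(o, g) = (o + 651)*(g + 624) = (651 + o)*(624 + g) = (624 + g)*(651 + o))
(427992 + u)/(-441300 + O(-321, -458)) = (427992 - 295147)/(-441300 + (406224 + 624*(-321) + 651*(-458) - 458*(-321))) = 132845/(-441300 + (406224 - 200304 - 298158 + 147018)) = 132845/(-441300 + 54780) = 132845/(-386520) = 132845*(-1/386520) = -26569/77304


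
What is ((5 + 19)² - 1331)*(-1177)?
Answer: 888635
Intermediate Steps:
((5 + 19)² - 1331)*(-1177) = (24² - 1331)*(-1177) = (576 - 1331)*(-1177) = -755*(-1177) = 888635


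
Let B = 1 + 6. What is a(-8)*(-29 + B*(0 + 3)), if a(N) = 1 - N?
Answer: -72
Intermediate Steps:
B = 7
a(-8)*(-29 + B*(0 + 3)) = (1 - 1*(-8))*(-29 + 7*(0 + 3)) = (1 + 8)*(-29 + 7*3) = 9*(-29 + 21) = 9*(-8) = -72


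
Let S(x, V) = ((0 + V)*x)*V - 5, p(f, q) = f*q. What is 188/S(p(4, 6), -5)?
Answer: 188/595 ≈ 0.31597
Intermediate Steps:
S(x, V) = -5 + x*V**2 (S(x, V) = (V*x)*V - 5 = x*V**2 - 5 = -5 + x*V**2)
188/S(p(4, 6), -5) = 188/(-5 + (4*6)*(-5)**2) = 188/(-5 + 24*25) = 188/(-5 + 600) = 188/595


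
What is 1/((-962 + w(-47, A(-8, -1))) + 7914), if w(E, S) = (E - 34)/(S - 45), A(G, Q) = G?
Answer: 53/368537 ≈ 0.00014381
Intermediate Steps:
w(E, S) = (-34 + E)/(-45 + S)
1/((-962 + w(-47, A(-8, -1))) + 7914) = 1/((-962 + (-34 - 47)/(-45 - 8)) + 7914) = 1/((-962 - 81/(-53)) + 7914) = 1/((-962 - 1/53*(-81)) + 7914) = 1/((-962 + 81/53) + 7914) = 1/(-50905/53 + 7914) = 1/(368537/53) = 53/368537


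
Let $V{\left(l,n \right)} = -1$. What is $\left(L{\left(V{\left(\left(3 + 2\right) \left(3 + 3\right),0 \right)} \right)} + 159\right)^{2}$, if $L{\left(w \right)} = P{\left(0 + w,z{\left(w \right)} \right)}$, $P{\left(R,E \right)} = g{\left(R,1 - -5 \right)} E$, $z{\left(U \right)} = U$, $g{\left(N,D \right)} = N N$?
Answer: $24964$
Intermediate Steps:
$g{\left(N,D \right)} = N^{2}$
$P{\left(R,E \right)} = E R^{2}$ ($P{\left(R,E \right)} = R^{2} E = E R^{2}$)
$L{\left(w \right)} = w^{3}$ ($L{\left(w \right)} = w \left(0 + w\right)^{2} = w w^{2} = w^{3}$)
$\left(L{\left(V{\left(\left(3 + 2\right) \left(3 + 3\right),0 \right)} \right)} + 159\right)^{2} = \left(\left(-1\right)^{3} + 159\right)^{2} = \left(-1 + 159\right)^{2} = 158^{2} = 24964$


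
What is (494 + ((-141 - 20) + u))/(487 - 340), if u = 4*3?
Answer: 115/49 ≈ 2.3469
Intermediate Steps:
u = 12
(494 + ((-141 - 20) + u))/(487 - 340) = (494 + ((-141 - 20) + 12))/(487 - 340) = (494 + (-161 + 12))/147 = (494 - 149)*(1/147) = 345*(1/147) = 115/49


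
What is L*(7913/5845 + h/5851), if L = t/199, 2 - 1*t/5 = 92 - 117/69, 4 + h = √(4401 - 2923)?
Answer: -93985709073/31305851563 - 10155*√1478/26780027 ≈ -3.0168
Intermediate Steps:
h = -4 + √1478 (h = -4 + √(4401 - 2923) = -4 + √1478 ≈ 34.445)
t = -10155/23 (t = 10 - 5*(92 - 117/69) = 10 - 5*(92 - 1*39/23) = 10 - 5*(92 - 39/23) = 10 - 5*2077/23 = 10 - 10385/23 = -10155/23 ≈ -441.52)
L = -10155/4577 (L = -10155/23/199 = -10155/23*1/199 = -10155/4577 ≈ -2.2187)
L*(7913/5845 + h/5851) = -10155*(7913/5845 + (-4 + √1478)/5851)/4577 = -10155*(7913*(1/5845) + (-4 + √1478)*(1/5851))/4577 = -10155*(7913/5845 + (-4/5851 + √1478/5851))/4577 = -10155*(46275583/34199095 + √1478/5851)/4577 = -93985709073/31305851563 - 10155*√1478/26780027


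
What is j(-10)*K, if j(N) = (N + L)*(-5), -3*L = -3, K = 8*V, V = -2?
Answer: -720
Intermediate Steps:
K = -16 (K = 8*(-2) = -16)
L = 1 (L = -⅓*(-3) = 1)
j(N) = -5 - 5*N (j(N) = (N + 1)*(-5) = (1 + N)*(-5) = -5 - 5*N)
j(-10)*K = (-5 - 5*(-10))*(-16) = (-5 + 50)*(-16) = 45*(-16) = -720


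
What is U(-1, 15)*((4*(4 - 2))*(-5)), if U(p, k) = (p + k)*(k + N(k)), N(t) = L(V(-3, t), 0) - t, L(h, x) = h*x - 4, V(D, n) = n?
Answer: 2240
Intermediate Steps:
L(h, x) = -4 + h*x
N(t) = -4 - t (N(t) = (-4 + t*0) - t = (-4 + 0) - t = -4 - t)
U(p, k) = -4*k - 4*p (U(p, k) = (p + k)*(k + (-4 - k)) = (k + p)*(-4) = -4*k - 4*p)
U(-1, 15)*((4*(4 - 2))*(-5)) = (-4*15 - 4*(-1))*((4*(4 - 2))*(-5)) = (-60 + 4)*((4*2)*(-5)) = -448*(-5) = -56*(-40) = 2240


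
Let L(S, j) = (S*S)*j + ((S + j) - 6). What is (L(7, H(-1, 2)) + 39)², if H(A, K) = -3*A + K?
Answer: 84100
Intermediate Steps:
H(A, K) = K - 3*A
L(S, j) = -6 + S + j + j*S² (L(S, j) = S²*j + (-6 + S + j) = j*S² + (-6 + S + j) = -6 + S + j + j*S²)
(L(7, H(-1, 2)) + 39)² = ((-6 + 7 + (2 - 3*(-1)) + (2 - 3*(-1))*7²) + 39)² = ((-6 + 7 + (2 + 3) + (2 + 3)*49) + 39)² = ((-6 + 7 + 5 + 5*49) + 39)² = ((-6 + 7 + 5 + 245) + 39)² = (251 + 39)² = 290² = 84100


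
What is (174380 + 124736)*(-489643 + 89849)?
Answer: -119584782104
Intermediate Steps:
(174380 + 124736)*(-489643 + 89849) = 299116*(-399794) = -119584782104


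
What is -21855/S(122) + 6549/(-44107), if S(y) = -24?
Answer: 321267103/352856 ≈ 910.48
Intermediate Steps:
-21855/S(122) + 6549/(-44107) = -21855/(-24) + 6549/(-44107) = -21855*(-1/24) + 6549*(-1/44107) = 7285/8 - 6549/44107 = 321267103/352856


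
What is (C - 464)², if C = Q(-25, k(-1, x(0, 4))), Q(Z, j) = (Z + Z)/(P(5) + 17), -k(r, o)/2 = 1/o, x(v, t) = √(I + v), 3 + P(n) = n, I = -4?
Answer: 78605956/361 ≈ 2.1775e+5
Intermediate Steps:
P(n) = -3 + n
x(v, t) = √(-4 + v)
k(r, o) = -2/o
Q(Z, j) = 2*Z/19 (Q(Z, j) = (Z + Z)/((-3 + 5) + 17) = (2*Z)/(2 + 17) = (2*Z)/19 = (2*Z)*(1/19) = 2*Z/19)
C = -50/19 (C = (2/19)*(-25) = -50/19 ≈ -2.6316)
(C - 464)² = (-50/19 - 464)² = (-8866/19)² = 78605956/361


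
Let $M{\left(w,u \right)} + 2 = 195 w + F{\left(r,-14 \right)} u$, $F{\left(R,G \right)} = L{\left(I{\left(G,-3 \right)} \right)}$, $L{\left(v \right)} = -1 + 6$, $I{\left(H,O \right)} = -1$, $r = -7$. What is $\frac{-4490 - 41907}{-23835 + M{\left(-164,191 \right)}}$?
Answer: $\frac{46397}{54862} \approx 0.8457$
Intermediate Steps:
$L{\left(v \right)} = 5$
$F{\left(R,G \right)} = 5$
$M{\left(w,u \right)} = -2 + 5 u + 195 w$ ($M{\left(w,u \right)} = -2 + \left(195 w + 5 u\right) = -2 + \left(5 u + 195 w\right) = -2 + 5 u + 195 w$)
$\frac{-4490 - 41907}{-23835 + M{\left(-164,191 \right)}} = \frac{-4490 - 41907}{-23835 + \left(-2 + 5 \cdot 191 + 195 \left(-164\right)\right)} = - \frac{46397}{-23835 - 31027} = - \frac{46397}{-54862} = \left(-46397\right) \left(- \frac{1}{54862}\right) = \frac{46397}{54862}$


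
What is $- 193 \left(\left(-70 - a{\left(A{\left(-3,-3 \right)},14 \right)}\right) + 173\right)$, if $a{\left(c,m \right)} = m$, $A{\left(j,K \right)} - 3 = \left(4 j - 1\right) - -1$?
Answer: $-17177$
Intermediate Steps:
$A{\left(j,K \right)} = 3 + 4 j$ ($A{\left(j,K \right)} = 3 + \left(\left(4 j - 1\right) - -1\right) = 3 + \left(\left(-1 + 4 j\right) + 1\right) = 3 + 4 j$)
$- 193 \left(\left(-70 - a{\left(A{\left(-3,-3 \right)},14 \right)}\right) + 173\right) = - 193 \left(\left(-70 - 14\right) + 173\right) = - 193 \left(-84 + 173\right) = \left(-193\right) 89 = -17177$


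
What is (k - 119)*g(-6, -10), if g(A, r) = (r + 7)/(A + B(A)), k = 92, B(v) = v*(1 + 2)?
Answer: -27/8 ≈ -3.3750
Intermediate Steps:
B(v) = 3*v (B(v) = v*3 = 3*v)
g(A, r) = (7 + r)/(4*A) (g(A, r) = (r + 7)/(A + 3*A) = (7 + r)/((4*A)) = (7 + r)*(1/(4*A)) = (7 + r)/(4*A))
(k - 119)*g(-6, -10) = (92 - 119)*((¼)*(7 - 10)/(-6)) = -27*(-1)*(-3)/(4*6) = -27*⅛ = -27/8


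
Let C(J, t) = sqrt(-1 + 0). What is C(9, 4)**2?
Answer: -1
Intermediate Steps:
C(J, t) = I (C(J, t) = sqrt(-1) = I)
C(9, 4)**2 = I**2 = -1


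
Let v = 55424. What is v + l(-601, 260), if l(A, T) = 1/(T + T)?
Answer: 28820481/520 ≈ 55424.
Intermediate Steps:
l(A, T) = 1/(2*T)
v + l(-601, 260) = 55424 + (½)/260 = 55424 + (½)*(1/260) = 55424 + 1/520 = 28820481/520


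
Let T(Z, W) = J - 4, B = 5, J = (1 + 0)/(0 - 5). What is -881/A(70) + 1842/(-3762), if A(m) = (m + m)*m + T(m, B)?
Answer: -17798488/30709833 ≈ -0.57957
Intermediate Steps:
J = -1/5 (J = 1/(-5) = 1*(-1/5) = -1/5 ≈ -0.20000)
T(Z, W) = -21/5 (T(Z, W) = -1/5 - 4 = -21/5)
A(m) = -21/5 + 2*m**2 (A(m) = (m + m)*m - 21/5 = (2*m)*m - 21/5 = 2*m**2 - 21/5 = -21/5 + 2*m**2)
-881/A(70) + 1842/(-3762) = -881/(-21/5 + 2*70**2) + 1842/(-3762) = -881/(-21/5 + 2*4900) + 1842*(-1/3762) = -881/(-21/5 + 9800) - 307/627 = -881/48979/5 - 307/627 = -881*5/48979 - 307/627 = -4405/48979 - 307/627 = -17798488/30709833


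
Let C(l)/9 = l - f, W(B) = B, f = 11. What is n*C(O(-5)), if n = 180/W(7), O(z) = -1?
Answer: -19440/7 ≈ -2777.1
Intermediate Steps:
C(l) = -99 + 9*l (C(l) = 9*(l - 1*11) = 9*(l - 11) = 9*(-11 + l) = -99 + 9*l)
n = 180/7 ≈ 25.714
n*C(O(-5)) = 180*(-99 + 9*(-1))/7 = 180*(-99 - 9)/7 = (180/7)*(-108) = -19440/7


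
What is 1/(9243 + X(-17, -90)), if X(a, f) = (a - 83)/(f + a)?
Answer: 107/989101 ≈ 0.00010818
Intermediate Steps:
X(a, f) = (-83 + a)/(a + f)
1/(9243 + X(-17, -90)) = 1/(9243 + (-83 - 17)/(-17 - 90)) = 1/(9243 - 100/(-107)) = 1/(9243 - 1/107*(-100)) = 1/(9243 + 100/107) = 1/(989101/107) = 107/989101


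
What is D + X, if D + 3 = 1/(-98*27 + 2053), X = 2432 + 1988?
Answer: 2619280/593 ≈ 4417.0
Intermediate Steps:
X = 4420
D = -1780/593 (D = -3 + 1/(-98*27 + 2053) = -3 + 1/(-2646 + 2053) = -3 + 1/(-593) = -3 - 1/593 = -1780/593 ≈ -3.0017)
D + X = -1780/593 + 4420 = 2619280/593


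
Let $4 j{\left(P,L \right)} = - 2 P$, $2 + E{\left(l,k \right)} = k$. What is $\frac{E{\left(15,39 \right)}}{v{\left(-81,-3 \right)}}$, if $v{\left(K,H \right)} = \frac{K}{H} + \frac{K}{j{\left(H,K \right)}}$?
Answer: $- \frac{37}{27} \approx -1.3704$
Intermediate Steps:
$E{\left(l,k \right)} = -2 + k$
$j{\left(P,L \right)} = - \frac{P}{2}$ ($j{\left(P,L \right)} = \frac{\left(-2\right) P}{4} = - \frac{P}{2}$)
$v{\left(K,H \right)} = - \frac{K}{H}$ ($v{\left(K,H \right)} = \frac{K}{H} + \frac{K}{\left(- \frac{1}{2}\right) H} = \frac{K}{H} + K \left(- \frac{2}{H}\right) = \frac{K}{H} - \frac{2 K}{H} = - \frac{K}{H}$)
$\frac{E{\left(15,39 \right)}}{v{\left(-81,-3 \right)}} = \frac{-2 + 39}{\left(-1\right) \left(-81\right) \frac{1}{-3}} = \frac{37}{\left(-1\right) \left(-81\right) \left(- \frac{1}{3}\right)} = \frac{37}{-27} = 37 \left(- \frac{1}{27}\right) = - \frac{37}{27}$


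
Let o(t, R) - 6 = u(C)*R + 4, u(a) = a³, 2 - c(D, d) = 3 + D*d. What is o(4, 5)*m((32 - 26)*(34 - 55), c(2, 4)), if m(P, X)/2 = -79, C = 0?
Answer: -1580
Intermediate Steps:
c(D, d) = -1 - D*d (c(D, d) = 2 - (3 + D*d) = 2 + (-3 - D*d) = -1 - D*d)
m(P, X) = -158 (m(P, X) = 2*(-79) = -158)
o(t, R) = 10 (o(t, R) = 6 + (0³*R + 4) = 6 + (0*R + 4) = 6 + (0 + 4) = 6 + 4 = 10)
o(4, 5)*m((32 - 26)*(34 - 55), c(2, 4)) = 10*(-158) = -1580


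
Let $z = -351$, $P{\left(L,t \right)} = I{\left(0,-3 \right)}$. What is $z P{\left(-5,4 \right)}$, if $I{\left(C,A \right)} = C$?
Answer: $0$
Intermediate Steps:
$P{\left(L,t \right)} = 0$
$z P{\left(-5,4 \right)} = \left(-351\right) 0 = 0$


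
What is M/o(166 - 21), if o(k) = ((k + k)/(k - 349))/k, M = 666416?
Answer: -67974432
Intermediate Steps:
o(k) = 2/(-349 + k) (o(k) = ((2*k)/(-349 + k))/k = (2*k/(-349 + k))/k = 2/(-349 + k))
M/o(166 - 21) = 666416/((2/(-349 + (166 - 21)))) = 666416/((2/(-349 + 145))) = 666416/((2/(-204))) = 666416/((2*(-1/204))) = 666416/(-1/102) = 666416*(-102) = -67974432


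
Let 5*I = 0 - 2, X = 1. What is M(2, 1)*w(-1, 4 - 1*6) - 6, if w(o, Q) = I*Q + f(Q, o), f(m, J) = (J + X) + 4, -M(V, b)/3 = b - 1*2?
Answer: 42/5 ≈ 8.4000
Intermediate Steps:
I = -2/5 (I = (0 - 2)/5 = (1/5)*(-2) = -2/5 ≈ -0.40000)
M(V, b) = 6 - 3*b (M(V, b) = -3*(b - 1*2) = -3*(b - 2) = -3*(-2 + b) = 6 - 3*b)
f(m, J) = 5 + J (f(m, J) = (J + 1) + 4 = (1 + J) + 4 = 5 + J)
w(o, Q) = 5 + o - 2*Q/5 (w(o, Q) = -2*Q/5 + (5 + o) = 5 + o - 2*Q/5)
M(2, 1)*w(-1, 4 - 1*6) - 6 = (6 - 3*1)*(5 - 1 - 2*(4 - 1*6)/5) - 6 = (6 - 3)*(5 - 1 - 2*(4 - 6)/5) - 6 = 3*(5 - 1 - 2/5*(-2)) - 6 = 3*(5 - 1 + 4/5) - 6 = 3*(24/5) - 6 = 72/5 - 6 = 42/5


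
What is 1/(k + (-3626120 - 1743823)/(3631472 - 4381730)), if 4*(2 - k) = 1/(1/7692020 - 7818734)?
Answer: 5013545591827926798/45911352566123949439 ≈ 0.10920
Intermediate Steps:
k = 120283718528363/60141858302679 (k = 2 - 1/(4*(1/7692020 - 7818734)) = 2 - 1/(4*(-60141858302679/7692020)) = 2 - ¼*(-7692020/60141858302679) = 2 + 1923005/60141858302679 = 120283718528363/60141858302679 ≈ 2.0000)
1/(k + (-3626120 - 1743823)/(3631472 - 4381730)) = 1/(120283718528363/60141858302679 + (-3626120 - 1743823)/(3631472 - 4381730)) = 1/(120283718528363/60141858302679 - 5369943/(-750258)) = 1/(120283718528363/60141858302679 - 5369943*(-1/750258)) = 1/(120283718528363/60141858302679 + 1789981/250086) = 1/(45911352566123949439/5013545591827926798) = 5013545591827926798/45911352566123949439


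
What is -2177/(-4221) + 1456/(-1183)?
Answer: -5605/7839 ≈ -0.71501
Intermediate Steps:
-2177/(-4221) + 1456/(-1183) = -2177*(-1/4221) + 1456*(-1/1183) = 311/603 - 16/13 = -5605/7839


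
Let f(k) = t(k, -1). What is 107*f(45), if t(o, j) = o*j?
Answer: -4815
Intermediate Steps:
t(o, j) = j*o
f(k) = -k
107*f(45) = 107*(-1*45) = 107*(-45) = -4815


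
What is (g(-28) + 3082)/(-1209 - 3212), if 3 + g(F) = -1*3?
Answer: -3076/4421 ≈ -0.69577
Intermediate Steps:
g(F) = -6 (g(F) = -3 - 1*3 = -3 - 3 = -6)
(g(-28) + 3082)/(-1209 - 3212) = (-6 + 3082)/(-1209 - 3212) = 3076/(-4421) = 3076*(-1/4421) = -3076/4421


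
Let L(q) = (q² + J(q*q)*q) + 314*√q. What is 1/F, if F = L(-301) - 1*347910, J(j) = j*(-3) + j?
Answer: -I/(-54284493*I + 314*√301) ≈ 1.8421e-8 - 1.8487e-12*I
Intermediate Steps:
J(j) = -2*j (J(j) = -3*j + j = -2*j)
L(q) = q² - 2*q³ + 314*√q (L(q) = (q² + (-2*q*q)*q) + 314*√q = (q² + (-2*q²)*q) + 314*√q = (q² - 2*q³) + 314*√q = q² - 2*q³ + 314*√q)
F = 54284493 + 314*I*√301 (F = ((-301)² - 2*(-301)³ + 314*√(-301)) - 1*347910 = (90601 - 2*(-27270901) + 314*(I*√301)) - 347910 = (90601 + 54541802 + 314*I*√301) - 347910 = (54632403 + 314*I*√301) - 347910 = 54284493 + 314*I*√301 ≈ 5.4284e+7 + 5447.7*I)
1/F = 1/(54284493 + 314*I*√301)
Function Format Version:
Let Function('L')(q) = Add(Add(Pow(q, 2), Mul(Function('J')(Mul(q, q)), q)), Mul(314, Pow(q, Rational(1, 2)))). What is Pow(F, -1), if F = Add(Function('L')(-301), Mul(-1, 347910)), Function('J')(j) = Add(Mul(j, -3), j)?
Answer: Mul(-1, I, Pow(Add(Mul(-54284493, I), Mul(314, Pow(301, Rational(1, 2)))), -1)) ≈ Add(1.8421e-8, Mul(-1.8487e-12, I))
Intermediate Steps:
Function('J')(j) = Mul(-2, j) (Function('J')(j) = Add(Mul(-3, j), j) = Mul(-2, j))
Function('L')(q) = Add(Pow(q, 2), Mul(-2, Pow(q, 3)), Mul(314, Pow(q, Rational(1, 2)))) (Function('L')(q) = Add(Add(Pow(q, 2), Mul(Mul(-2, Mul(q, q)), q)), Mul(314, Pow(q, Rational(1, 2)))) = Add(Add(Pow(q, 2), Mul(Mul(-2, Pow(q, 2)), q)), Mul(314, Pow(q, Rational(1, 2)))) = Add(Add(Pow(q, 2), Mul(-2, Pow(q, 3))), Mul(314, Pow(q, Rational(1, 2)))) = Add(Pow(q, 2), Mul(-2, Pow(q, 3)), Mul(314, Pow(q, Rational(1, 2)))))
F = Add(54284493, Mul(314, I, Pow(301, Rational(1, 2)))) (F = Add(Add(Pow(-301, 2), Mul(-2, Pow(-301, 3)), Mul(314, Pow(-301, Rational(1, 2)))), Mul(-1, 347910)) = Add(Add(90601, Mul(-2, -27270901), Mul(314, Mul(I, Pow(301, Rational(1, 2))))), -347910) = Add(Add(90601, 54541802, Mul(314, I, Pow(301, Rational(1, 2)))), -347910) = Add(Add(54632403, Mul(314, I, Pow(301, Rational(1, 2)))), -347910) = Add(54284493, Mul(314, I, Pow(301, Rational(1, 2)))) ≈ Add(5.4284e+7, Mul(5447.7, I)))
Pow(F, -1) = Pow(Add(54284493, Mul(314, I, Pow(301, Rational(1, 2)))), -1)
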